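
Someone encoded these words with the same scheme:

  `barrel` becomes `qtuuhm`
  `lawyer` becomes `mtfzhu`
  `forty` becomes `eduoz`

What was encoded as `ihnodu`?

vector

b(1)→q(16) and a(0)→t(19) fit y≡23x+19 (mod 26); the inverse of 23 mod 26 is 17. Each letter's alphabet position (a=0..z=25) is mapped through 23·x+19 mod 26 — an affine cipher.
Reversing it on ihnodu: i(8)→17·(8−19)≡21=v; h(7)→17·(7−19)≡4=e; n(13)→17·(13−19)≡2=c; o(14)→17·(14−19)≡19=t; d(3)→17·(3−19)≡14=o; u(20)→17·(20−19)≡17=r (all mod 26).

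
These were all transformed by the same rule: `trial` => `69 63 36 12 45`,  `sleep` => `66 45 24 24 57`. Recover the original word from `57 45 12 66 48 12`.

plasma

t(#20)→69 and r(#18)→63: differences scale by 3, so n = 3·pos + 9. The formula is n = 3×(alphabet index, a=1) + 9.
Decoding 57 45 12 66 48 12: 57→(57−9)÷3=16=p, 45→(45−9)÷3=12=l, 12→(12−9)÷3=1=a, 66→(66−9)÷3=19=s, 48→(48−9)÷3=13=m, 12→(12−9)÷3=1=a.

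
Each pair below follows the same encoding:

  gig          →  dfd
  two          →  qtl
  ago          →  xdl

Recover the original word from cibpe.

Compare letters: g→d is +23, i→f is +23, g→d is +23 — a constant shift. Every letter moves 23 places later in the alphabet, wrapping around z→a.
Decoding cibpe: c−23=f, i−23=l, b−23=e, p−23=s, e−23=h.

flesh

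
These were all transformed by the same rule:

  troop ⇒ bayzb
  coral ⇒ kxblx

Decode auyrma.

In troop: t→b is +8, r→a is +9, o→y is +10, o→z is +11 — the shift increases by 1 each position. Letter i (0-indexed) is shifted by i+8, so successive shifts are 8, 9, 10, ….
Decoding auyrma: a−8=s, u−9=l, y−10=o, r−11=g, m−12=a, a−13=n.

slogan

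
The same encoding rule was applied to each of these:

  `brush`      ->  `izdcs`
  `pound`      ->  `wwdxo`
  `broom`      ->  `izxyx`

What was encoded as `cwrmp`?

In brush: b→i is +7, r→z is +8, u→d is +9, s→c is +10 — the shift increases by 1 each position. Each letter shifts forward by (position + 7), i.e. 7, 8, 9, … — the shift grows by one for each successive letter.
Decoding cwrmp: c−7=v, w−8=o, r−9=i, m−10=c, p−11=e.

voice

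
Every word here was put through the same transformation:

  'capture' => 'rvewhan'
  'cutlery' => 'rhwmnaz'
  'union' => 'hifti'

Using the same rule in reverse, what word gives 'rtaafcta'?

corridor

Each letter's alphabet position (a=0..z=25) is mapped through 11·x+21 mod 26 — an affine cipher.
Decoding rtaafcta: r(17)→19·(17−21)≡2=c; t(19)→19·(19−21)≡14=o; a(0)→19·(0−21)≡17=r; a(0)→19·(0−21)≡17=r; f(5)→19·(5−21)≡8=i; c(2)→19·(2−21)≡3=d; t(19)→19·(19−21)≡14=o; a(0)→19·(0−21)≡17=r (all mod 26).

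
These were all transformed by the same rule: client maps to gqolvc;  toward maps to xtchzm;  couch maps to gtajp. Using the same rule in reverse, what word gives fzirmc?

In client: c→g is +4, l→q is +5, i→o is +6, e→l is +7 — the shift increases by 1 each position. Each letter shifts forward by (position + 4), i.e. 4, 5, 6, … — the shift grows by one for each successive letter.
Reversing it on fzirmc: f−4=b, z−5=u, i−6=c, r−7=k, m−8=e, c−9=t.

bucket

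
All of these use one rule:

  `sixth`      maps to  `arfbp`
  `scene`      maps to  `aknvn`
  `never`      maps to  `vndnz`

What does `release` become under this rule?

Vowels shift forward by 9 and consonants shift forward by 8.
On release: r(cons)+8=z, e(vowel)+9=n, l(cons)+8=t, e(vowel)+9=n, a(vowel)+9=j, s(cons)+8=a, e(vowel)+9=n.

zntnjan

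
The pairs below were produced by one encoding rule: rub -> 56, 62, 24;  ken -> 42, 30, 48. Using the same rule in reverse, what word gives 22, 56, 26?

r(#18)→56 and u(#21)→62: differences scale by 2, so n = 2·pos + 20. With a=1..z=26, the number is 2·pos + 20.
Decoding 22, 56, 26: 22→(22−20)÷2=1=a, 56→(56−20)÷2=18=r, 26→(26−20)÷2=3=c.

arc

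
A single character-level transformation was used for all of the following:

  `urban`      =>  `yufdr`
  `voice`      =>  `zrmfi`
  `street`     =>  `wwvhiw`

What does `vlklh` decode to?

Shifts by position in urban: pos 0: u→y (+4), pos 1: r→u (+3), pos 2: b→f (+4), pos 3: a→d (+3) — repeating every 2. A repeating key of period 2 is used — shifts +4, +3 over and over.
Undoing it on vlklh: v−4=r, l−3=i, k−4=g, l−3=i, h−4=d.

rigid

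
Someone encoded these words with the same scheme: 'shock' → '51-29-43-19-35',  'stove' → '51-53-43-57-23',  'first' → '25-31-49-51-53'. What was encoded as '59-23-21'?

wed

s(#19)→51 and h(#8)→29: differences scale by 2, so n = 2·pos + 13. The formula is n = 2×(alphabet index, a=1) + 13.
Undoing it on 59-23-21: 59→(59−13)÷2=23=w, 23→(23−13)÷2=5=e, 21→(21−13)÷2=4=d.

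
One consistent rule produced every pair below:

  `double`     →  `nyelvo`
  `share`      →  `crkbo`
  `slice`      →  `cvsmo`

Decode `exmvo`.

uncle

Compare letters: d→n is +10, o→y is +10, u→e is +10 — a constant shift. This is a Caesar cipher with shift 10.
Undoing it on exmvo: e−10=u, x−10=n, m−10=c, v−10=l, o−10=e.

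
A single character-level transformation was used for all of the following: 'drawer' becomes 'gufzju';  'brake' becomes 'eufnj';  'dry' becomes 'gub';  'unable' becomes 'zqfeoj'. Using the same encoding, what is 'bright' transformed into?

eunjkw

The shift depends on letter class: consonant d→g is +3, but vowel a→f is +5. The rule splits by letter class: vowels +5, consonants +3.
Applying it to bright: b(cons)+3=e, r(cons)+3=u, i(vowel)+5=n, g(cons)+3=j, h(cons)+3=k, t(cons)+3=w.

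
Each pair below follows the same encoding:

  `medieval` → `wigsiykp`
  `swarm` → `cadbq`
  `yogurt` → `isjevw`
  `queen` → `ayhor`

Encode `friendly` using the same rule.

pvlorgvc

Shifts by position in medieval: pos 0: m→w (+10), pos 1: e→i (+4), pos 2: d→g (+3), pos 3: i→s (+10), pos 4: e→i (+4), pos 5: v→y (+3) — repeating every 3. A repeating key of period 3 is used — shifts +10, +4, +3 over and over.
Applying it to friendly: f+10=p, r+4=v, i+3=l, e+10=o, n+4=r, d+3=g, l+10=v, y+4=c.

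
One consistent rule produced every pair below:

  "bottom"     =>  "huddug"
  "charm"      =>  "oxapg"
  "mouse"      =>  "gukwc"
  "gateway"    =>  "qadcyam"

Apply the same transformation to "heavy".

xcarm

b(1)→h(7) and o(14)→u(20) fit y≡7x+0 (mod 26); the inverse of 7 mod 26 is 15. Treating letters as 0–25, the rule is x ↦ 7x + 0 (mod 26).
For heavy: h(7)→7·7+0≡23=x; e(4)→7·4+0≡2=c; a(0)→7·0+0≡0=a; v(21)→7·21+0≡17=r; y(24)→7·24+0≡12=m (all mod 26).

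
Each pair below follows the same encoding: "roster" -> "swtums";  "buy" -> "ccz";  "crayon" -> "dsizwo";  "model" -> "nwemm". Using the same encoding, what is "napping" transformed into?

The shift depends on letter class: consonant r→s is +1, but vowel o→w is +8. Two shifts are in play — +8 for a/e/i/o/u, +1 for every other letter.
For napping: n(cons)+1=o, a(vowel)+8=i, p(cons)+1=q, p(cons)+1=q, i(vowel)+8=q, n(cons)+1=o, g(cons)+1=h.

oiqqqoh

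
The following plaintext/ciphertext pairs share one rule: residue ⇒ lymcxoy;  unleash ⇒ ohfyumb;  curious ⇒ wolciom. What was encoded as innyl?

otter

Compare letters: r→l is +20, e→y is +20, s→m is +20 — a constant shift. It's a constant shift of +20 (ROT20).
Reversing it on innyl: i−20=o, n−20=t, n−20=t, y−20=e, l−20=r.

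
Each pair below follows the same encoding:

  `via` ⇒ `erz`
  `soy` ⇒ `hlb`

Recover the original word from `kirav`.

prize

Each pair mirrors across the alphabet (v↔e, i↔r, a↔z): positions sum to 25. This is the alphabet-reversal cipher (Atbash): a becomes z, b becomes y, etc.
Reversing it on kirav: k↔p, i↔r, r↔i, a↔z, v↔e.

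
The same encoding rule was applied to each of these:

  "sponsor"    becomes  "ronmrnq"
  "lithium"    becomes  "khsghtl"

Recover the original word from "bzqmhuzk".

It's a constant shift of +25 (ROT25).
Reversing it on bzqmhuzk: b−25=c, z−25=a, q−25=r, m−25=n, h−25=i, u−25=v, z−25=a, k−25=l.

carnival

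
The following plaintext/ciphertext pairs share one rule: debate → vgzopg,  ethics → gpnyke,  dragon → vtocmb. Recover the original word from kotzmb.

carbon

d(3)→v(21) and e(4)→g(6) fit y≡11x+14 (mod 26); the inverse of 11 mod 26 is 19. Treating letters as 0–25, the rule is x ↦ 11x + 14 (mod 26).
Decoding kotzmb: k(10)→19·(10−14)≡2=c; o(14)→19·(14−14)≡0=a; t(19)→19·(19−14)≡17=r; z(25)→19·(25−14)≡1=b; m(12)→19·(12−14)≡14=o; b(1)→19·(1−14)≡13=n (all mod 26).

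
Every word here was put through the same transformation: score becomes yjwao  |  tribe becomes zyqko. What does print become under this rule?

vyqwd

In score: s→y is +6, c→j is +7, o→w is +8, r→a is +9 — the shift increases by 1 each position. Letter i (0-indexed) is shifted by i+6, so successive shifts are 6, 7, 8, ….
For print: p+6=v, r+7=y, i+8=q, n+9=w, t+10=d.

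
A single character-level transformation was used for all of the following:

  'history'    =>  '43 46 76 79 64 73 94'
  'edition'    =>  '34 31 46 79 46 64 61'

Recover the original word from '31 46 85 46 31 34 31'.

Each letter becomes 3×(its alphabet position, a=1..z=26) + 19.
Undoing it on 31 46 85 46 31 34 31: 31→(31−19)÷3=4=d, 46→(46−19)÷3=9=i, 85→(85−19)÷3=22=v, 46→(46−19)÷3=9=i, 31→(31−19)÷3=4=d, 34→(34−19)÷3=5=e, 31→(31−19)÷3=4=d.

divided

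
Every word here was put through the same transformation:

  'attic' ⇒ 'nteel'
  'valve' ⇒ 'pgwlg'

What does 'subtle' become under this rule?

Two steps: reverse the string, then apply a Caesar shift of +11.
On subtle: reverse → eltbus; then shift: e+11=p, l+11=w, t+11=e, b+11=m, u+11=f, s+11=d.

pwemfd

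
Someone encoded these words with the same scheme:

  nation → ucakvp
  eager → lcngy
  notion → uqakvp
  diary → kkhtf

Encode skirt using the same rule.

Shifts by position in nation: pos 0: n→u (+7), pos 1: a→c (+2), pos 2: t→a (+7), pos 3: i→k (+2) — repeating every 2. It's a Vigenère-style cipher with numeric key [7,2]: position i shifts by key[i mod 2].
For skirt: s+7=z, k+2=m, i+7=p, r+2=t, t+7=a.

zmpta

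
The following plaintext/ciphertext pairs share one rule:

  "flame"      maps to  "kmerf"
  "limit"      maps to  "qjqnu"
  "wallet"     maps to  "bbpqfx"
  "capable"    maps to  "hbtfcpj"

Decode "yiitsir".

theorem

Shifts by position in flame: pos 0: f→k (+5), pos 1: l→m (+1), pos 2: a→e (+4), pos 3: m→r (+5), pos 4: e→f (+1) — repeating every 3. The shifts repeat in a cycle of length 3: positions 0,1,… shift by +5, +1, +4, then the pattern repeats.
Decoding yiitsir: y−5=t, i−1=h, i−4=e, t−5=o, s−1=r, i−4=e, r−5=m.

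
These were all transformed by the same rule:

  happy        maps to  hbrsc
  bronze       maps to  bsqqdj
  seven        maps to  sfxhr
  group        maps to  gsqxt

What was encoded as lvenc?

lucky

In happy: h→h is +0, a→b is +1, p→r is +2, p→s is +3 — the shift increases by 1 each position. The shift increases by 1 at each position, starting from +0: 0, 1, 2, ….
Reversing it on lvenc: l−0=l, v−1=u, e−2=c, n−3=k, c−4=y.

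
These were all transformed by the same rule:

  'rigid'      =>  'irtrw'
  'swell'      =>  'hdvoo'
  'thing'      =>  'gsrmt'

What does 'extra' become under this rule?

Each pair mirrors across the alphabet (r↔i, i↔r, g↔t): positions sum to 25. Each letter is replaced by its mirror in the alphabet: a↔z, b↔y, c↔x, and so on (the Atbash cipher).
On extra: e↔v, x↔c, t↔g, r↔i, a↔z.

vcgiz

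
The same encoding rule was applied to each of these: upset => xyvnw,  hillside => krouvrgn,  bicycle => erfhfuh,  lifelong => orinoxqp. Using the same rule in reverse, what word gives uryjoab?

rivalry

Shifts by position in upset: pos 0: u→x (+3), pos 1: p→y (+9), pos 2: s→v (+3), pos 3: e→n (+9) — repeating every 2. It's a Vigenère-style cipher with numeric key [3,9]: position i shifts by key[i mod 2].
Decoding uryjoab: u−3=r, r−9=i, y−3=v, j−9=a, o−3=l, a−9=r, b−3=y.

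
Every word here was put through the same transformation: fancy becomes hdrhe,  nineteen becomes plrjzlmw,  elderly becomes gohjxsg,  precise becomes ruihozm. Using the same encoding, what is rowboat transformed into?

The shift increases by 1 at each position, starting from +2: 2, 3, 4, ….
Applying it to rowboat: r+2=t, o+3=r, w+4=a, b+5=g, o+6=u, a+7=h, t+8=b.

traguhb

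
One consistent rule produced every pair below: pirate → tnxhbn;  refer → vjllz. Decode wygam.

state

In pirate: p→t is +4, i→n is +5, r→x is +6, a→h is +7 — the shift increases by 1 each position. Letter i (0-indexed) is shifted by i+4, so successive shifts are 4, 5, 6, ….
Reversing it on wygam: w−4=s, y−5=t, g−6=a, a−7=t, m−8=e.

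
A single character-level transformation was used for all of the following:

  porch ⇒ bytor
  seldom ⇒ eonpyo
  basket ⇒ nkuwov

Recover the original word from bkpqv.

It's a Vigenère-style cipher with numeric key [12,10,2]: position i shifts by key[i mod 3].
Reversing it on bkpqv: b−12=p, k−10=a, p−2=n, q−12=e, v−10=l.

panel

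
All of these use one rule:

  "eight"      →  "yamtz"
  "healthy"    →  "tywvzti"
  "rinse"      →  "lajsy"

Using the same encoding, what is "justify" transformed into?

e(4)→y(24) and i(8)→a(0) fit y≡7x+22 (mod 26); the inverse of 7 mod 26 is 15. Treating letters as 0–25, the rule is x ↦ 7x + 22 (mod 26).
On justify: j(9)→7·9+22≡7=h; u(20)→7·20+22≡6=g; s(18)→7·18+22≡18=s; t(19)→7·19+22≡25=z; i(8)→7·8+22≡0=a; f(5)→7·5+22≡5=f; y(24)→7·24+22≡8=i (all mod 26).

hgszafi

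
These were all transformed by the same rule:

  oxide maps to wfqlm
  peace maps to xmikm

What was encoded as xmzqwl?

period

Compare letters: o→w is +8, x→f is +8, i→q is +8 — a constant shift. Each letter is shifted forward by 8 in the alphabet (a Caesar shift of +8).
Decoding xmzqwl: x−8=p, m−8=e, z−8=r, q−8=i, w−8=o, l−8=d.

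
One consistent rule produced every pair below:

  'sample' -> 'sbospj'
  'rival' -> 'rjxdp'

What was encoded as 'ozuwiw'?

In sample: s→s is +0, a→b is +1, m→o is +2, p→s is +3 — the shift increases by 1 each position. Letter i (0-indexed) is shifted by i+0, so successive shifts are 0, 1, 2, ….
Reversing it on ozuwiw: o−0=o, z−1=y, u−2=s, w−3=t, i−4=e, w−5=r.

oyster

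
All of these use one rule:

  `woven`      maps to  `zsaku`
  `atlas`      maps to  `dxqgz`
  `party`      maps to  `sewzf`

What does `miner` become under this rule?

In woven: w→z is +3, o→s is +4, v→a is +5, e→k is +6 — the shift increases by 1 each position. The shift increases by 1 at each position, starting from +3: 3, 4, 5, ….
For miner: m+3=p, i+4=m, n+5=s, e+6=k, r+7=y.

pmsky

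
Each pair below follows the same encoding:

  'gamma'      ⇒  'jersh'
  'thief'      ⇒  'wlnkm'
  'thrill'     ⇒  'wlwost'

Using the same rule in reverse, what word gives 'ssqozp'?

polish

In gamma: g→j is +3, a→e is +4, m→r is +5, m→s is +6 — the shift increases by 1 each position. The shift increases by 1 at each position, starting from +3: 3, 4, 5, ….
Reversing it on ssqozp: s−3=p, s−4=o, q−5=l, o−6=i, z−7=s, p−8=h.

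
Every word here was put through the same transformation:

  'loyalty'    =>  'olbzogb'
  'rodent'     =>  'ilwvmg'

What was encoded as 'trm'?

Each pair mirrors across the alphabet (l↔o, o↔l, y↔b): positions sum to 25. This is the alphabet-reversal cipher (Atbash): a becomes z, b becomes y, etc.
Reversing it on trm: t↔g, r↔i, m↔n.

gin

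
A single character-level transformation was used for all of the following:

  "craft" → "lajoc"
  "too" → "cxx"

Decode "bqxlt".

It's a constant shift of +9 (ROT9).
Reversing it on bqxlt: b−9=s, q−9=h, x−9=o, l−9=c, t−9=k.

shock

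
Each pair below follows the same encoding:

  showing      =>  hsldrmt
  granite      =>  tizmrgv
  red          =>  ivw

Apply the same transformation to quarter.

jfzigvi

Each pair mirrors across the alphabet (s↔h, h↔s, o↔l): positions sum to 25. Letters are reflected about the middle of the alphabet (position → 25−position): Atbash.
On quarter: q↔j, u↔f, a↔z, r↔i, t↔g, e↔v, r↔i.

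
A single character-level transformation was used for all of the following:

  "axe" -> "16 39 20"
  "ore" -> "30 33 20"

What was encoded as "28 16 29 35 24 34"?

a is letter #1 and maps to 16: an offset of 15. Each letter is replaced by its alphabet position (a=1..z=26) + 15.
Undoing it on 28 16 29 35 24 34: 28→(28−15)÷1=13=m, 16→(16−15)÷1=1=a, 29→(29−15)÷1=14=n, 35→(35−15)÷1=20=t, 24→(24−15)÷1=9=i, 34→(34−15)÷1=19=s.

mantis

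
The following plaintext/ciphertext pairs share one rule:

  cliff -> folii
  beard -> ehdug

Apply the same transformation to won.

Compare letters: c→f is +3, l→o is +3, i→l is +3 — a constant shift. Each letter is shifted forward by 3 in the alphabet (a Caesar shift of +3).
On won: w+3=z, o+3=r, n+3=q.

zrq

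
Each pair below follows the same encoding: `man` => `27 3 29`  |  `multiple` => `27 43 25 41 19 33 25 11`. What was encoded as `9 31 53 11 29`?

dozen

m(#13)→27 and a(#1)→3: differences scale by 2, so n = 2·pos + 1. The formula is n = 2×(alphabet index, a=1) + 1.
Reversing it on 9 31 53 11 29: 9→(9−1)÷2=4=d, 31→(31−1)÷2=15=o, 53→(53−1)÷2=26=z, 11→(11−1)÷2=5=e, 29→(29−1)÷2=14=n.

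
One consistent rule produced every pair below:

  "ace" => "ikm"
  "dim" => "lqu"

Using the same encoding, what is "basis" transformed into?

Compare letters: a→i is +8, c→k is +8, e→m is +8 — a constant shift. Every letter moves 8 places later in the alphabet, wrapping around z→a.
For basis: b+8=j, a+8=i, s+8=a, i+8=q, s+8=a.

jiaqa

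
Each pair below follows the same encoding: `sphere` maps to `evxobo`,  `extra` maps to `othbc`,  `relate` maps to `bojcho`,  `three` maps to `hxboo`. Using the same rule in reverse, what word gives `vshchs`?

This is an affine cipher: with a=0,…,z=25, each position x becomes (3x+2) mod 26.
Decoding vshchs: v(21)→9·(21−2)≡15=p; s(18)→9·(18−2)≡14=o; h(7)→9·(7−2)≡19=t; c(2)→9·(2−2)≡0=a; h(7)→9·(7−2)≡19=t; s(18)→9·(18−2)≡14=o (all mod 26).

potato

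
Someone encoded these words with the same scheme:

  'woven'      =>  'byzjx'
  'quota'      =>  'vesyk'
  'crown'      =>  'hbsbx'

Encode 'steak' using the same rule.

xdifu

Shifts by position in woven: pos 0: w→b (+5), pos 1: o→y (+10), pos 2: v→z (+4), pos 3: e→j (+5), pos 4: n→x (+10) — repeating every 3. A repeating key of period 3 is used — shifts +5, +10, +4 over and over.
For steak: s+5=x, t+10=d, e+4=i, a+5=f, k+10=u.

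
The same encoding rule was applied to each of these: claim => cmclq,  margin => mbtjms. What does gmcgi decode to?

glade

In claim: c→c is +0, l→m is +1, a→c is +2, i→l is +3 — the shift increases by 1 each position. The shift increases by 1 at each position, starting from +0: 0, 1, 2, ….
Decoding gmcgi: g−0=g, m−1=l, c−2=a, g−3=d, i−4=e.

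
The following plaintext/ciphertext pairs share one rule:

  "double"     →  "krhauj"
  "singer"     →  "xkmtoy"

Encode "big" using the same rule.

Read the word backwards and shift each letter +6.
For big: reverse → gib; then shift: g+6=m, i+6=o, b+6=h.

moh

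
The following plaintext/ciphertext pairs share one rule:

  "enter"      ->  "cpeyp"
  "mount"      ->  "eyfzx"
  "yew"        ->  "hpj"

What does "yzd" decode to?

The output letters match the input read backwards, each shifted +11: enter reversed is retne. The word is reversed, then every letter is shifted forward by 11.
Decoding yzd: shift back: y−11=n, z−11=o, d−11=s → nos; then reverse → son.

son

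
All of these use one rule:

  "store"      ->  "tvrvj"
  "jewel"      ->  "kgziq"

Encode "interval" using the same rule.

In store: s→t is +1, t→v is +2, o→r is +3, r→v is +4 — the shift increases by 1 each position. Letter i (0-indexed) is shifted by i+1, so successive shifts are 1, 2, 3, ….
Applying it to interval: i+1=j, n+2=p, t+3=w, e+4=i, r+5=w, v+6=b, a+7=h, l+8=t.

jpwiwbht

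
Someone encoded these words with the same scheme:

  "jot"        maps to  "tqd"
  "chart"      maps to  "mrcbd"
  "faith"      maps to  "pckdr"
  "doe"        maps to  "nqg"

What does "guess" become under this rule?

Vowels shift forward by 2 and consonants shift forward by 10.
On guess: g(cons)+10=q, u(vowel)+2=w, e(vowel)+2=g, s(cons)+10=c, s(cons)+10=c.

qwgcc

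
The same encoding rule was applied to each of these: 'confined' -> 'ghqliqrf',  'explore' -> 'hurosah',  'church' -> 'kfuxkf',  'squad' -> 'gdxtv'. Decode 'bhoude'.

barley

The output letters match the input read backwards, each shifted +3: confined reversed is denifnoc. Read the word backwards and shift each letter +3.
Decoding bhoude: shift back: b−3=y, h−3=e, o−3=l, u−3=r, d−3=a, e−3=b → yelrab; then reverse → barley.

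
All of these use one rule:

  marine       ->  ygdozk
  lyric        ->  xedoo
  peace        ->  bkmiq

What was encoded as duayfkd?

Shifts by position in marine: pos 0: m→y (+12), pos 1: a→g (+6), pos 2: r→d (+12), pos 3: i→o (+6) — repeating every 2. A repeating key of period 2 is used — shifts +12, +6 over and over.
Decoding duayfkd: d−12=r, u−6=o, a−12=o, y−6=s, f−12=t, k−6=e, d−12=r.

rooster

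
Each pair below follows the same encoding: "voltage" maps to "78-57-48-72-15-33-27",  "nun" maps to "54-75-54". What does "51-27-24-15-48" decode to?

v(#22)→78 and o(#15)→57: differences scale by 3, so n = 3·pos + 12. Each letter becomes 3×(its alphabet position, a=1..z=26) + 12.
Decoding 51-27-24-15-48: 51→(51−12)÷3=13=m, 27→(27−12)÷3=5=e, 24→(24−12)÷3=4=d, 15→(15−12)÷3=1=a, 48→(48−12)÷3=12=l.

medal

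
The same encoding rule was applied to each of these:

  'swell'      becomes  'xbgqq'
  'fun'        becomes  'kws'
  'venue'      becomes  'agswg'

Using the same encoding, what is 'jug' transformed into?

The shift depends on letter class: consonant s→x is +5, but vowel e→g is +2. Vowels shift forward by 2 and consonants shift forward by 5.
Applying it to jug: j(cons)+5=o, u(vowel)+2=w, g(cons)+5=l.

owl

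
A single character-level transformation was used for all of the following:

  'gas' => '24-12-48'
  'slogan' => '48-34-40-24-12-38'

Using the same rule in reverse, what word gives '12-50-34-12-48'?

g(#7)→24 and a(#1)→12: differences scale by 2, so n = 2·pos + 10. Each letter becomes 2×(its alphabet position, a=1..z=26) + 10.
Decoding 12-50-34-12-48: 12→(12−10)÷2=1=a, 50→(50−10)÷2=20=t, 34→(34−10)÷2=12=l, 12→(12−10)÷2=1=a, 48→(48−10)÷2=19=s.

atlas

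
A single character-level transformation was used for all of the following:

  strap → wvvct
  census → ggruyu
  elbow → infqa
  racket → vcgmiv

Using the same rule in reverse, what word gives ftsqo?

Shifts by position in strap: pos 0: s→w (+4), pos 1: t→v (+2), pos 2: r→v (+4), pos 3: a→c (+2) — repeating every 2. It's a Vigenère-style cipher with numeric key [4,2]: position i shifts by key[i mod 2].
Reversing it on ftsqo: f−4=b, t−2=r, s−4=o, q−2=o, o−4=k.

brook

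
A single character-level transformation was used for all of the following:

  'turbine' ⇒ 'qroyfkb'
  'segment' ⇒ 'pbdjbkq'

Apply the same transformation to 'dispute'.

afpmrqb

Compare letters: t→q is +23, u→r is +23, r→o is +23 — a constant shift. This is a Caesar cipher with shift 23.
Applying it to dispute: d+23=a, i+23=f, s+23=p, p+23=m, u+23=r, t+23=q, e+23=b.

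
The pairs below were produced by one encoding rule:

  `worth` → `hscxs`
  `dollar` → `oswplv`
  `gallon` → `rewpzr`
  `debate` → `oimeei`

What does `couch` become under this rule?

nsfgs

Shifts by position in worth: pos 0: w→h (+11), pos 1: o→s (+4), pos 2: r→c (+11), pos 3: t→x (+4) — repeating every 2. A repeating key of period 2 is used — shifts +11, +4 over and over.
On couch: c+11=n, o+4=s, u+11=f, c+4=g, h+11=s.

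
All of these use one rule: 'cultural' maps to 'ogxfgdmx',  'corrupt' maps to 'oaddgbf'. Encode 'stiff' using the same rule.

Every letter moves 12 places later in the alphabet, wrapping around z→a.
Applying it to stiff: s+12=e, t+12=f, i+12=u, f+12=r, f+12=r.

efurr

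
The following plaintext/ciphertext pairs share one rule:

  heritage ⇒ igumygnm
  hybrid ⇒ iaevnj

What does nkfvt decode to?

micro

Letter i (0-indexed) is shifted by i+1, so successive shifts are 1, 2, 3, ….
Undoing it on nkfvt: n−1=m, k−2=i, f−3=c, v−4=r, t−5=o.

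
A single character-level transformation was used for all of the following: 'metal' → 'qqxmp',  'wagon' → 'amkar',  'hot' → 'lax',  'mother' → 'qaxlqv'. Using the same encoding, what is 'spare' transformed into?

The shift depends on letter class: consonant m→q is +4, but vowel e→q is +12. Vowels shift forward by 12 and consonants shift forward by 4.
On spare: s(cons)+4=w, p(cons)+4=t, a(vowel)+12=m, r(cons)+4=v, e(vowel)+12=q.

wtmvq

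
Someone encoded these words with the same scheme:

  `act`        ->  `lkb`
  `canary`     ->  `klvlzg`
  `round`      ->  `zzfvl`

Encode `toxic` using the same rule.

The shift depends on letter class: consonant c→k is +8, but vowel a→l is +11. The rule splits by letter class: vowels +11, consonants +8.
On toxic: t(cons)+8=b, o(vowel)+11=z, x(cons)+8=f, i(vowel)+11=t, c(cons)+8=k.

bzftk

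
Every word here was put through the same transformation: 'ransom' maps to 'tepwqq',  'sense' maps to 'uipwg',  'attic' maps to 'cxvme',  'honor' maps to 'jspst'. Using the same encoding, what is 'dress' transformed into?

It's a Vigenère-style cipher with numeric key [2,4]: position i shifts by key[i mod 2].
Applying it to dress: d+2=f, r+4=v, e+2=g, s+4=w, s+2=u.

fvgwu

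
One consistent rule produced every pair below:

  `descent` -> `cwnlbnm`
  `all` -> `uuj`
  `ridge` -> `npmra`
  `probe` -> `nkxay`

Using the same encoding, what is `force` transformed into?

nlaxo

The output letters match the input read backwards, each shifted +9: descent reversed is tnecsed. The word is reversed, then every letter is shifted forward by 9.
On force: reverse → ecrof; then shift: e+9=n, c+9=l, r+9=a, o+9=x, f+9=o.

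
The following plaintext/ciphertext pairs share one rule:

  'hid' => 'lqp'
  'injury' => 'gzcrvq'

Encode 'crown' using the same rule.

vewzk

The output letters match the input read backwards, each shifted +8: hid reversed is dih. The word is reversed, then every letter is shifted forward by 8.
For crown: reverse → nworc; then shift: n+8=v, w+8=e, o+8=w, r+8=z, c+8=k.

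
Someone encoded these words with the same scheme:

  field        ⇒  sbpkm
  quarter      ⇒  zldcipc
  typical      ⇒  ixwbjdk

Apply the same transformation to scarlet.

f(5)→s(18) and i(8)→b(1) fit y≡3x+3 (mod 26); the inverse of 3 mod 26 is 9. This is an affine cipher: with a=0,…,z=25, each position x becomes (3x+3) mod 26.
For scarlet: s(18)→3·18+3≡5=f; c(2)→3·2+3≡9=j; a(0)→3·0+3≡3=d; r(17)→3·17+3≡2=c; l(11)→3·11+3≡10=k; e(4)→3·4+3≡15=p; t(19)→3·19+3≡8=i (all mod 26).

fjdckpi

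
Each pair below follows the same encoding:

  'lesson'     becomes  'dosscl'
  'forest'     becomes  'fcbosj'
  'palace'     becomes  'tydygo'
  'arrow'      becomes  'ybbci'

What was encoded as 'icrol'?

l(11)→d(3) and e(4)→o(14) fit y≡17x+24 (mod 26); the inverse of 17 mod 26 is 23. Treating letters as 0–25, the rule is x ↦ 17x + 24 (mod 26).
Undoing it on icrol: i(8)→23·(8−24)≡22=w; c(2)→23·(2−24)≡14=o; r(17)→23·(17−24)≡21=v; o(14)→23·(14−24)≡4=e; l(11)→23·(11−24)≡13=n (all mod 26).

woven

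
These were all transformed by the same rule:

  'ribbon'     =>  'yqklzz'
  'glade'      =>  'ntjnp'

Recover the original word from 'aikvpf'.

In ribbon: r→y is +7, i→q is +8, b→k is +9, b→l is +10 — the shift increases by 1 each position. Each letter shifts forward by (position + 7), i.e. 7, 8, 9, … — the shift grows by one for each successive letter.
Decoding aikvpf: a−7=t, i−8=a, k−9=b, v−10=l, p−11=e, f−12=t.

tablet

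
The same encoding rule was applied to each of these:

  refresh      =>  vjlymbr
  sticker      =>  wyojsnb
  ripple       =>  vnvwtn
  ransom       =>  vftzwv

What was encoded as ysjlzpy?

undergo

In refresh: r→v is +4, e→j is +5, f→l is +6, r→y is +7 — the shift increases by 1 each position. The shift increases by 1 at each position, starting from +4: 4, 5, 6, ….
Decoding ysjlzpy: y−4=u, s−5=n, j−6=d, l−7=e, z−8=r, p−9=g, y−10=o.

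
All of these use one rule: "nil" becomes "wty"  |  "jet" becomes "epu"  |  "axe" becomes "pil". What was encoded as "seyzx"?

The output letters match the input read backwards, each shifted +11: nil reversed is lin. The word is reversed, then every letter is shifted forward by 11.
Decoding seyzx: shift back: s−11=h, e−11=t, y−11=n, z−11=o, x−11=m → htnom; then reverse → month.

month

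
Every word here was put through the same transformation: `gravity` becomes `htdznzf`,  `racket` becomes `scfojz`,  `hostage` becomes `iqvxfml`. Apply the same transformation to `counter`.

dqxryky

In gravity: g→h is +1, r→t is +2, a→d is +3, v→z is +4 — the shift increases by 1 each position. The shift increases by 1 at each position, starting from +1: 1, 2, 3, ….
On counter: c+1=d, o+2=q, u+3=x, n+4=r, t+5=y, e+6=k, r+7=y.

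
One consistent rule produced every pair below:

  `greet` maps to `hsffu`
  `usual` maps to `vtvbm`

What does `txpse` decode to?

sword

Compare letters: g→h is +1, r→s is +1, e→f is +1 — a constant shift. Every letter moves 1 place later in the alphabet, wrapping around z→a.
Undoing it on txpse: t−1=s, x−1=w, p−1=o, s−1=r, e−1=d.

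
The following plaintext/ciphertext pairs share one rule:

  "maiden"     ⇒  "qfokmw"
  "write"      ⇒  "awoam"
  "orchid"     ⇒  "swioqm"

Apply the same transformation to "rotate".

vtzhbn

In maiden: m→q is +4, a→f is +5, i→o is +6, d→k is +7 — the shift increases by 1 each position. Each letter shifts forward by (position + 4), i.e. 4, 5, 6, … — the shift grows by one for each successive letter.
For rotate: r+4=v, o+5=t, t+6=z, a+7=h, t+8=b, e+9=n.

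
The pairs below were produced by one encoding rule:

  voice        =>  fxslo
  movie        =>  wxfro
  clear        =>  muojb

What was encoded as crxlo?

Shifts by position in voice: pos 0: v→f (+10), pos 1: o→x (+9), pos 2: i→s (+10), pos 3: c→l (+9) — repeating every 2. The shifts repeat in a cycle of length 2: positions 0,1,… shift by +10, +9, then the pattern repeats.
Reversing it on crxlo: c−10=s, r−9=i, x−10=n, l−9=c, o−10=e.

since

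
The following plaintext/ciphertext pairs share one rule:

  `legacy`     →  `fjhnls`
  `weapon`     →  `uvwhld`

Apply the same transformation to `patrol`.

The output letters match the input read backwards, each shifted +7: legacy reversed is ycagel. The word is reversed, then every letter is shifted forward by 7.
For patrol: reverse → lortap; then shift: l+7=s, o+7=v, r+7=y, t+7=a, a+7=h, p+7=w.

svyahw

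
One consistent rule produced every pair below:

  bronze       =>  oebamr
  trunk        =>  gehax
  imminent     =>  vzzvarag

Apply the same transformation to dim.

qvz

Compare letters: b→o is +13, r→e is +13, o→b is +13 — a constant shift. It's a constant shift of +13 (ROT13).
On dim: d+13=q, i+13=v, m+13=z.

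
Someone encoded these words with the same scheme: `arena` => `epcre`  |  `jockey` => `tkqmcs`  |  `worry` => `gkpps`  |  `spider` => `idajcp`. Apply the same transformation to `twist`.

bgaib

This is an affine cipher: with a=0,…,z=25, each position x becomes (19x+4) mod 26.
Applying it to twist: t(19)→19·19+4≡1=b; w(22)→19·22+4≡6=g; i(8)→19·8+4≡0=a; s(18)→19·18+4≡8=i; t(19)→19·19+4≡1=b (all mod 26).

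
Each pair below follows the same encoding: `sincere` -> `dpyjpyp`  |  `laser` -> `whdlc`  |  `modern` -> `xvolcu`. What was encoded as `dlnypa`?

secret

It's a Vigenère-style cipher with numeric key [11,7]: position i shifts by key[i mod 2].
Reversing it on dlnypa: d−11=s, l−7=e, n−11=c, y−7=r, p−11=e, a−7=t.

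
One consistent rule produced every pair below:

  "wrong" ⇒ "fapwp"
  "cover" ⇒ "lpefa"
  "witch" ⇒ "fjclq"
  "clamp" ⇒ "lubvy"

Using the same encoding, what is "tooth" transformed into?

cppcq

Vowels shift forward by 1 and consonants shift forward by 9.
On tooth: t(cons)+9=c, o(vowel)+1=p, o(vowel)+1=p, t(cons)+9=c, h(cons)+9=q.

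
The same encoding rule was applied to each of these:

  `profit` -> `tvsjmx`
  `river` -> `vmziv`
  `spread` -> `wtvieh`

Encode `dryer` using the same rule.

Every letter moves 4 places later in the alphabet, wrapping around z→a.
Applying it to dryer: d+4=h, r+4=v, y+4=c, e+4=i, r+4=v.

hvciv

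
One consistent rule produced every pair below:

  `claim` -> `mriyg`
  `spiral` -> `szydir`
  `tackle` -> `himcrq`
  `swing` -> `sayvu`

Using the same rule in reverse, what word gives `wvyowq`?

unique

c(2)→m(12) and l(11)→r(17) fit y≡15x+8 (mod 26); the inverse of 15 mod 26 is 7. Each letter's alphabet position (a=0..z=25) is mapped through 15·x+8 mod 26 — an affine cipher.
Decoding wvyowq: w(22)→7·(22−8)≡20=u; v(21)→7·(21−8)≡13=n; y(24)→7·(24−8)≡8=i; o(14)→7·(14−8)≡16=q; w(22)→7·(22−8)≡20=u; q(16)→7·(16−8)≡4=e (all mod 26).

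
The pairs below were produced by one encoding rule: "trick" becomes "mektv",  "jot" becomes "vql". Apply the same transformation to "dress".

uugtf

The output letters match the input read backwards, each shifted +2: trick reversed is kcirt. Read the word backwards and shift each letter +2.
For dress: reverse → sserd; then shift: s+2=u, s+2=u, e+2=g, r+2=t, d+2=f.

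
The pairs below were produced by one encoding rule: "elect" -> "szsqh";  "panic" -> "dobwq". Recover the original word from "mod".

yap

Compare letters: e→s is +14, l→z is +14, e→s is +14 — a constant shift. This is a Caesar cipher with shift 14.
Reversing it on mod: m−14=y, o−14=a, d−14=p.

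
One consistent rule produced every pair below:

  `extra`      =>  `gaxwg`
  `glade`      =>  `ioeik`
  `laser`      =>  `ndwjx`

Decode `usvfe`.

spray

The shift increases by 1 at each position, starting from +2: 2, 3, 4, ….
Reversing it on usvfe: u−2=s, s−3=p, v−4=r, f−5=a, e−6=y.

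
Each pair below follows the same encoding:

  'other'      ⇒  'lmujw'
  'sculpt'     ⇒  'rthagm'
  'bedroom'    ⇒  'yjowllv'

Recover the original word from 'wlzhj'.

o(14)→l(11) and t(19)→m(12) fit y≡21x+3 (mod 26); the inverse of 21 mod 26 is 5. Each letter's alphabet position (a=0..z=25) is mapped through 21·x+3 mod 26 — an affine cipher.
Reversing it on wlzhj: w(22)→5·(22−3)≡17=r; l(11)→5·(11−3)≡14=o; z(25)→5·(25−3)≡6=g; h(7)→5·(7−3)≡20=u; j(9)→5·(9−3)≡4=e (all mod 26).

rogue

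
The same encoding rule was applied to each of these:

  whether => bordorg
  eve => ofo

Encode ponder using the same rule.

The output letters match the input read backwards, each shifted +10: whether reversed is rehtehw. The word is reversed, then every letter is shifted forward by 10.
On ponder: reverse → rednop; then shift: r+10=b, e+10=o, d+10=n, n+10=x, o+10=y, p+10=z.

bonxyz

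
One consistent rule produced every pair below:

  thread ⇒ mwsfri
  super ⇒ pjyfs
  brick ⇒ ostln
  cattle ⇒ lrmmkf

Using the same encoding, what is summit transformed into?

pjhhtm

t(19)→m(12) and h(7)→w(22) fit y≡23x+17 (mod 26); the inverse of 23 mod 26 is 17. This is an affine cipher: with a=0,…,z=25, each position x becomes (23x+17) mod 26.
Applying it to summit: s(18)→23·18+17≡15=p; u(20)→23·20+17≡9=j; m(12)→23·12+17≡7=h; m(12)→23·12+17≡7=h; i(8)→23·8+17≡19=t; t(19)→23·19+17≡12=m (all mod 26).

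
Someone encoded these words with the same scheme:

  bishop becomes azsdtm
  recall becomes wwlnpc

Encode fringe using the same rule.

prytcq

The output letters match the input read backwards, each shifted +11: bishop reversed is pohsib. Two steps: reverse the string, then apply a Caesar shift of +11.
Applying it to fringe: reverse → egnirf; then shift: e+11=p, g+11=r, n+11=y, i+11=t, r+11=c, f+11=q.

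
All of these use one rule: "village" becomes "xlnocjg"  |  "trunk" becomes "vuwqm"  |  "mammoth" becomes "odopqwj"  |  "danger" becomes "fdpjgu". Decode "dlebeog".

bicycle

Shifts by position in village: pos 0: v→x (+2), pos 1: i→l (+3), pos 2: l→n (+2), pos 3: l→o (+3) — repeating every 2. It's a Vigenère-style cipher with numeric key [2,3]: position i shifts by key[i mod 2].
Reversing it on dlebeog: d−2=b, l−3=i, e−2=c, b−3=y, e−2=c, o−3=l, g−2=e.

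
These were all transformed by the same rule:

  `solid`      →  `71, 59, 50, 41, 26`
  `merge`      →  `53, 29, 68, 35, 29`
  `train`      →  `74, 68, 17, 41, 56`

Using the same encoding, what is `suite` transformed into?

71, 77, 41, 74, 29

s(#19)→71 and o(#15)→59: differences scale by 3, so n = 3·pos + 14. Each letter becomes 3×(its alphabet position, a=1..z=26) + 14.
On suite: s=19→71, u=21→77, i=9→41, t=20→74, e=5→29.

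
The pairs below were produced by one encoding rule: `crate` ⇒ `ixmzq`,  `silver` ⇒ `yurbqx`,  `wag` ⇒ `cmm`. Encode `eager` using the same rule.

qmmqx

Vowels shift forward by 12 and consonants shift forward by 6.
Applying it to eager: e(vowel)+12=q, a(vowel)+12=m, g(cons)+6=m, e(vowel)+12=q, r(cons)+6=x.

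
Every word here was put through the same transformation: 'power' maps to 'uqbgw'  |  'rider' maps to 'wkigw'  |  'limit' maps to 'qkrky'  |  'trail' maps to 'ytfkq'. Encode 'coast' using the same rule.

The shifts repeat in a cycle of length 2: positions 0,1,… shift by +5, +2, then the pattern repeats.
For coast: c+5=h, o+2=q, a+5=f, s+2=u, t+5=y.

hqfuy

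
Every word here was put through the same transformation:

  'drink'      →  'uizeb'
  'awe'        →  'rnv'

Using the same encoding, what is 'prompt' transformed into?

Compare letters: d→u is +17, r→i is +17, i→z is +17 — a constant shift. Every letter moves 17 places later in the alphabet, wrapping around z→a.
For prompt: p+17=g, r+17=i, o+17=f, m+17=d, p+17=g, t+17=k.

gifdgk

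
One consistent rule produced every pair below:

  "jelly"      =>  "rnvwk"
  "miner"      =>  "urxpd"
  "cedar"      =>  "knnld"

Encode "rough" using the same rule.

zxert

Letter i (0-indexed) is shifted by i+8, so successive shifts are 8, 9, 10, ….
Applying it to rough: r+8=z, o+9=x, u+10=e, g+11=r, h+12=t.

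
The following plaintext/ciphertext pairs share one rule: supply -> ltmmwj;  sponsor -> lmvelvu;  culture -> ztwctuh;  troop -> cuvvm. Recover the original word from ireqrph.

bandage

Each letter's alphabet position (a=0..z=25) is mapped through 17·x+17 mod 26 — an affine cipher.
Decoding ireqrph: i(8)→23·(8−17)≡1=b; r(17)→23·(17−17)≡0=a; e(4)→23·(4−17)≡13=n; q(16)→23·(16−17)≡3=d; r(17)→23·(17−17)≡0=a; p(15)→23·(15−17)≡6=g; h(7)→23·(7−17)≡4=e (all mod 26).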